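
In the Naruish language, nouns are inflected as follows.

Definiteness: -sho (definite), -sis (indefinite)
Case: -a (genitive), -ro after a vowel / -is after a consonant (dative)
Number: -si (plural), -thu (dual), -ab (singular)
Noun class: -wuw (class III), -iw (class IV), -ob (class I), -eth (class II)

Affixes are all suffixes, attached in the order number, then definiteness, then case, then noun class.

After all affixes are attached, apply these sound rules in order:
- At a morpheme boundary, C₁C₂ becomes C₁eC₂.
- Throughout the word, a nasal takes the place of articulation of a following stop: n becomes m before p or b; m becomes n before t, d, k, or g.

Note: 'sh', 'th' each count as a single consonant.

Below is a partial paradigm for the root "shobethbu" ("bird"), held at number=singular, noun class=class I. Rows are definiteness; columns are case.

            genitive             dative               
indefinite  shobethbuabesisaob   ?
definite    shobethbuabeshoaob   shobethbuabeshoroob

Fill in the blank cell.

shobethbuabesisisob

Attach number singular -ab → shobethbuab.
Attach definiteness indefinite -sis → shobethbuabsis.
Attach case dative -is (after consonant 's') → shobethbuabsisis.
Attach noun class class I -ob → shobethbuabsisisob.
Apply epenthesis: shobethbuabsisisob → shobethbuabesisisob.
Nasal assimilation: no change.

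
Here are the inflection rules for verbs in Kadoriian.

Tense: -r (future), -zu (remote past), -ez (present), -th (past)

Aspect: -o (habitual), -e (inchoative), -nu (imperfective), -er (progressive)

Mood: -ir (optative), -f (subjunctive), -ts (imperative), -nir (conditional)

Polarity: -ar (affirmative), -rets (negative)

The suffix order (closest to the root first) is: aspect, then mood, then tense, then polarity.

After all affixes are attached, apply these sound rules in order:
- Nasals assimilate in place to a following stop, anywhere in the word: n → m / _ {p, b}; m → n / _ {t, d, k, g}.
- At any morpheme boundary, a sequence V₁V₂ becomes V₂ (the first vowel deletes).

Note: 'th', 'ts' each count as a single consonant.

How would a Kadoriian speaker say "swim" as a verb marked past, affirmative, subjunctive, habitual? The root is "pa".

Attach aspect habitual -o → pao.
Attach mood subjunctive -f → paof.
Attach tense past -th → paofth.
Attach polarity affirmative -ar → paofthar.
Nasal assimilation: no change.
Apply vowel deletion: paofthar → pofthar.

pofthar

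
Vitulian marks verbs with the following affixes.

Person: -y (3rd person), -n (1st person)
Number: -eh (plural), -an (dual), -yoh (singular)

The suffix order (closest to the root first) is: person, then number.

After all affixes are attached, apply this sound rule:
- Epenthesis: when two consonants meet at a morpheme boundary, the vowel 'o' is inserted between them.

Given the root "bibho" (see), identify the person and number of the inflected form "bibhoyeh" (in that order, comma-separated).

Segment: bibho-y-eh.
person: -y → 3rd person.
number: -eh → plural.

3rd person, plural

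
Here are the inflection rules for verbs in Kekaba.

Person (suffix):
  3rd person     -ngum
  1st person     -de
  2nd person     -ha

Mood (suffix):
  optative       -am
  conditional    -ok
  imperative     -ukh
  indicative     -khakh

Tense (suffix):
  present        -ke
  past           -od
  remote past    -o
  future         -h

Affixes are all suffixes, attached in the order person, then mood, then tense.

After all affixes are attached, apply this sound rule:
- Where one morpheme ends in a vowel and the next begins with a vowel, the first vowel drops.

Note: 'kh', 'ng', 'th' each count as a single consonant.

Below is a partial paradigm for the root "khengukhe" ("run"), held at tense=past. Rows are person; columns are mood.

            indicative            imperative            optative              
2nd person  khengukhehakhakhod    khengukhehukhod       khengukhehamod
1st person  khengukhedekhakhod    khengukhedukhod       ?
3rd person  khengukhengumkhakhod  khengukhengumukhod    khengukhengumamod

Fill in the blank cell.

Attach person 1st person -de → khengukhede.
Attach mood optative -am → khengukhedeam.
Attach tense past -od → khengukhedeamod.
Apply vowel deletion: khengukhedeamod → khengukhedamod.

khengukhedamod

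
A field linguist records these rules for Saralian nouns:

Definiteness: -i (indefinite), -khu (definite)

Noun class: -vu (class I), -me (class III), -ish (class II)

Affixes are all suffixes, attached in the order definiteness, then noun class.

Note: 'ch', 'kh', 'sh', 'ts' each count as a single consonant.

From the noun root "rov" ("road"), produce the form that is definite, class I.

rovkhuvu

Attach definiteness definite -khu → rovkhu.
Attach noun class class I -vu → rovkhuvu.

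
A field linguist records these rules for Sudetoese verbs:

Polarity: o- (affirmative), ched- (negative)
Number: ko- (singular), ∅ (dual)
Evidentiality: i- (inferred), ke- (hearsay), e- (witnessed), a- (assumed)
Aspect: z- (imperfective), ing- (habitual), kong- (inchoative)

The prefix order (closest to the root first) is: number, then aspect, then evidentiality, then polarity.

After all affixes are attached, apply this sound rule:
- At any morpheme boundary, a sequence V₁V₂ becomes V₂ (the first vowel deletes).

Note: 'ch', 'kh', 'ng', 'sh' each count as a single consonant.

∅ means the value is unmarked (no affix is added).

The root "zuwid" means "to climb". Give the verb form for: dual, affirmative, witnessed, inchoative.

ekongzuwid

number = dual: zero marking, form stays zuwid.
Attach aspect inchoative kong- → kongzuwid.
Attach evidentiality witnessed e- → ekongzuwid.
Attach polarity affirmative o- → oekongzuwid.
Apply vowel deletion: oekongzuwid → ekongzuwid.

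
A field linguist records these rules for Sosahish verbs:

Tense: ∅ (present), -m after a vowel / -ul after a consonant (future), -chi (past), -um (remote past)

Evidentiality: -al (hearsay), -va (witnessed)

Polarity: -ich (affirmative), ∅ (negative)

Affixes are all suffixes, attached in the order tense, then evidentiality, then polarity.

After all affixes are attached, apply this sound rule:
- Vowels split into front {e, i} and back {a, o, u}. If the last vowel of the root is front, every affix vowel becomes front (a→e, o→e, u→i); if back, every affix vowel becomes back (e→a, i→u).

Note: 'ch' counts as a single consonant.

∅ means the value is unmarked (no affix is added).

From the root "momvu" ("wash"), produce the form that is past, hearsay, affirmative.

Attach tense past -chi → momvuchi.
Attach evidentiality hearsay -al → momvuchial.
Attach polarity affirmative -ich → momvuchialich.
Apply vowel harmony: momvuchialich → momvuchualuch.

momvuchualuch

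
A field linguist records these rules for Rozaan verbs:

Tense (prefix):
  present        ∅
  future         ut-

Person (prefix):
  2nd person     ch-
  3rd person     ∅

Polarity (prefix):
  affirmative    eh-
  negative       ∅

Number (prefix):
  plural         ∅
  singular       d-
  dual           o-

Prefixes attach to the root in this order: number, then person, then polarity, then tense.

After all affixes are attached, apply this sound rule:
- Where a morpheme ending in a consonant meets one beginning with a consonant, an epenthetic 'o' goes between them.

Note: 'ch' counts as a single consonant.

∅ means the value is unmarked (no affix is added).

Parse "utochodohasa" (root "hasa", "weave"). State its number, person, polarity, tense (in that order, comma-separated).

singular, 2nd person, negative, future

Segment: ut-ch-d-hasa.
number: d- → singular.
person: ch- → 2nd person.
polarity: ∅ → negative.
tense: ut- → future.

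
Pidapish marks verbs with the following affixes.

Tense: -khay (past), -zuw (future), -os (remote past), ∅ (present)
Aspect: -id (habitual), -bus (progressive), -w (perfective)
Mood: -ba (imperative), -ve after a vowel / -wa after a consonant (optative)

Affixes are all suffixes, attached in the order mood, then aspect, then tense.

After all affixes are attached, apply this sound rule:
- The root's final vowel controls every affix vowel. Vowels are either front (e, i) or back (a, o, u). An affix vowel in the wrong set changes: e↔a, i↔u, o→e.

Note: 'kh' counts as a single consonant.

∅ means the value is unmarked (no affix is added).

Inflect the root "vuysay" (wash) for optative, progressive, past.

vuysaywabuskhay

Attach mood optative -wa (after consonant 'y') → vuysaywa.
Attach aspect progressive -bus → vuysaywabus.
Attach tense past -khay → vuysaywabuskhay.
Vowel harmony: no change.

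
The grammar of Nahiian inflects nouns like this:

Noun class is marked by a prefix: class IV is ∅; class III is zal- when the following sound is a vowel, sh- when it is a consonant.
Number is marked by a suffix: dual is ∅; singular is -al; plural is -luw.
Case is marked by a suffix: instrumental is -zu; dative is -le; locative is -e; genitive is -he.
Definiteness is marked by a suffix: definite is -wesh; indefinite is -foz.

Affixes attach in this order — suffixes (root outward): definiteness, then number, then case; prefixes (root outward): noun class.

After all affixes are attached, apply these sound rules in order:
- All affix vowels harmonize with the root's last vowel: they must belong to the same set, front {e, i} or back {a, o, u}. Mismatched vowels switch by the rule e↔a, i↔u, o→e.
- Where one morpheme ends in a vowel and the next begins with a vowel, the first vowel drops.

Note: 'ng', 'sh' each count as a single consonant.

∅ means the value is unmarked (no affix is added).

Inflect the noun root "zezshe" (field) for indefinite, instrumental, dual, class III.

Attach definiteness indefinite -foz → zezshefoz.
Attach noun class class III sh- (before consonant 'z') → shzezshefoz.
number = dual: zero marking, form stays shzezshefoz.
Attach case instrumental -zu → shzezshefozzu.
Apply vowel harmony: shzezshefozzu → shzezshefezzi.
Vowel deletion: no change.

shzezshefezzi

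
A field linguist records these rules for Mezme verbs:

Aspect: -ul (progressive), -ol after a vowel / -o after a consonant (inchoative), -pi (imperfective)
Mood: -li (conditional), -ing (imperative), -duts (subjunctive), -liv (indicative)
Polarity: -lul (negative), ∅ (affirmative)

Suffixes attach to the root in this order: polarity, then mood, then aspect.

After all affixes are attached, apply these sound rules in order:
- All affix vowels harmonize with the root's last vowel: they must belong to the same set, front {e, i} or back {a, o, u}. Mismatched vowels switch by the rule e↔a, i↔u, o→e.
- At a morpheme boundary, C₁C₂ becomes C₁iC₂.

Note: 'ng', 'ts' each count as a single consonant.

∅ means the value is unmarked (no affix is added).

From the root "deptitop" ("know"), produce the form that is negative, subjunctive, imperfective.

Attach polarity negative -lul → deptitoplul.
Attach mood subjunctive -duts → deptitoplulduts.
Attach aspect imperfective -pi → deptitopluldutspi.
Apply vowel harmony: deptitopluldutspi → deptitopluldutspu.
Apply epenthesis: deptitopluldutspu → deptitopilulidutsipu.

deptitopilulidutsipu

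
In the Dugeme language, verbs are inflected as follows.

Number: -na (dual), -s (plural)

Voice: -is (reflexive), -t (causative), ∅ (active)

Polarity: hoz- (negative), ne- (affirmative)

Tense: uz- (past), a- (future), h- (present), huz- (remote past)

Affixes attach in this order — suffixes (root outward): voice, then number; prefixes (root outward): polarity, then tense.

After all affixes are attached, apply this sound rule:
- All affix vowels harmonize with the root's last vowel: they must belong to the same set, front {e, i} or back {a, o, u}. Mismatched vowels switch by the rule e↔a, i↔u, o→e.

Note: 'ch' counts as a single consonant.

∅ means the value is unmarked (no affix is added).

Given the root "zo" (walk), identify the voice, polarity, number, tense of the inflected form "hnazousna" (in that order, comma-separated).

Segment: h-ne-zo-is-na.
voice: -is → reflexive.
polarity: ne- → affirmative.
number: -na → dual.
tense: h- → present.

reflexive, affirmative, dual, present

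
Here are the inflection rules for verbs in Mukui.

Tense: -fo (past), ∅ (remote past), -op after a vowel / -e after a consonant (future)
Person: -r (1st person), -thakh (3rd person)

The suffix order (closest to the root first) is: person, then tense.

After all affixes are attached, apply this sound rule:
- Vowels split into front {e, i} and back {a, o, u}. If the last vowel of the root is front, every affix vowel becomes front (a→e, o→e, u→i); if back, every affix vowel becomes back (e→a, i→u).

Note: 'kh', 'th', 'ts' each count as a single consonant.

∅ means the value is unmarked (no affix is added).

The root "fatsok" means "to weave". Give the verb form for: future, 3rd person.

Attach person 3rd person -thakh → fatsokthakh.
Attach tense future -e (after consonant 'kh') → fatsokthakhe.
Apply vowel harmony: fatsokthakhe → fatsokthakha.

fatsokthakha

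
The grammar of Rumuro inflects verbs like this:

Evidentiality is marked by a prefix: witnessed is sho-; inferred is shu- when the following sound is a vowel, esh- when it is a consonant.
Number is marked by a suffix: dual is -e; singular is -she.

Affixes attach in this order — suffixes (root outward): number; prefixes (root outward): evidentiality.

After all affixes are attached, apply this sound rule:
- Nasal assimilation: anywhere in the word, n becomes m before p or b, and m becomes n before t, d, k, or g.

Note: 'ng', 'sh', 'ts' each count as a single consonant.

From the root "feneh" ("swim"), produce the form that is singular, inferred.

Attach evidentiality inferred esh- (before consonant 'f') → eshfeneh.
Attach number singular -she → eshfenehshe.
Nasal assimilation: no change.

eshfenehshe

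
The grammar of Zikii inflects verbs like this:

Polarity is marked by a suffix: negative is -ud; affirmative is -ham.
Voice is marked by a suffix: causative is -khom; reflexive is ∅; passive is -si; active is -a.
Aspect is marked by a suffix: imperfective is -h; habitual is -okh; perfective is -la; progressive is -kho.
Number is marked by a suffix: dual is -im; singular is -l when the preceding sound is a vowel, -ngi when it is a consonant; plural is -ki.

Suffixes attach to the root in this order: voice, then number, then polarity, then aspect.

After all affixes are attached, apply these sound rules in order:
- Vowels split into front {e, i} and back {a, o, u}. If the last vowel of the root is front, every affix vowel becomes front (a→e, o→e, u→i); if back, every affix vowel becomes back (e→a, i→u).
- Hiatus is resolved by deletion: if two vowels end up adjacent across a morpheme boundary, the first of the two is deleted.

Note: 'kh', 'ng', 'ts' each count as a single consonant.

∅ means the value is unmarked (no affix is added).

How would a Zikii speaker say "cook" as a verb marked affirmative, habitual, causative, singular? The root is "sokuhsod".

Attach voice causative -khom → sokuhsodkhom.
Attach number singular -ngi (after consonant 'm') → sokuhsodkhomngi.
Attach polarity affirmative -ham → sokuhsodkhomngiham.
Attach aspect habitual -okh → sokuhsodkhomngihamokh.
Apply vowel harmony: sokuhsodkhomngihamokh → sokuhsodkhomnguhamokh.
Vowel deletion: no change.

sokuhsodkhomnguhamokh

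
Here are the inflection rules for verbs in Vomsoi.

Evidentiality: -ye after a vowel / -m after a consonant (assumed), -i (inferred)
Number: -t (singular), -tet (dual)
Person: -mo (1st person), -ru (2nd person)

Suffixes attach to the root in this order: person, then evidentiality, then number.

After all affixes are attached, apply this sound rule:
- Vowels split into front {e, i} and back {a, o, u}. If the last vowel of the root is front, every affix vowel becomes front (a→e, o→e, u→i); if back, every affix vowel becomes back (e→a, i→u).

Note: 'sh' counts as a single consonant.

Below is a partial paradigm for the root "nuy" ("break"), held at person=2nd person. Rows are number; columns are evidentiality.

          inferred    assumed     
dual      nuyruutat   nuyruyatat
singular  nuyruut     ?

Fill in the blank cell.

nuyruyat

Attach person 2nd person -ru → nuyru.
Attach evidentiality assumed -ye (after vowel 'u') → nuyruye.
Attach number singular -t → nuyruyet.
Apply vowel harmony: nuyruyet → nuyruyat.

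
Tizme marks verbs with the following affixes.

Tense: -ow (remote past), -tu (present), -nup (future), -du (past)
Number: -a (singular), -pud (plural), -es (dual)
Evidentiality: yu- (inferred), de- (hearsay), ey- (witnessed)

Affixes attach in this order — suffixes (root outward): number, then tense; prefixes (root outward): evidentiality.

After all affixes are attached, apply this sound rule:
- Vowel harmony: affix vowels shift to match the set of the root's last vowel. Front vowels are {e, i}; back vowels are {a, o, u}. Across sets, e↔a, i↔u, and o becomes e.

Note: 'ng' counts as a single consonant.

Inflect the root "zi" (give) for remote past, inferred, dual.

yiziesew

Attach evidentiality inferred yu- → yuzi.
Attach number dual -es → yuzies.
Attach tense remote past -ow → yuziesow.
Apply vowel harmony: yuziesow → yiziesew.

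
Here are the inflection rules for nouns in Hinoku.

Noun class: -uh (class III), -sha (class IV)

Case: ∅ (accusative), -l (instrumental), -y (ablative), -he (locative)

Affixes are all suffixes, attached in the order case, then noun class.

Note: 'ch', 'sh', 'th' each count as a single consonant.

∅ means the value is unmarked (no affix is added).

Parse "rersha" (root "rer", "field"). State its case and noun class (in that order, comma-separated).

accusative, class IV

Segment: rer-sha.
case: ∅ → accusative.
noun class: -sha → class IV.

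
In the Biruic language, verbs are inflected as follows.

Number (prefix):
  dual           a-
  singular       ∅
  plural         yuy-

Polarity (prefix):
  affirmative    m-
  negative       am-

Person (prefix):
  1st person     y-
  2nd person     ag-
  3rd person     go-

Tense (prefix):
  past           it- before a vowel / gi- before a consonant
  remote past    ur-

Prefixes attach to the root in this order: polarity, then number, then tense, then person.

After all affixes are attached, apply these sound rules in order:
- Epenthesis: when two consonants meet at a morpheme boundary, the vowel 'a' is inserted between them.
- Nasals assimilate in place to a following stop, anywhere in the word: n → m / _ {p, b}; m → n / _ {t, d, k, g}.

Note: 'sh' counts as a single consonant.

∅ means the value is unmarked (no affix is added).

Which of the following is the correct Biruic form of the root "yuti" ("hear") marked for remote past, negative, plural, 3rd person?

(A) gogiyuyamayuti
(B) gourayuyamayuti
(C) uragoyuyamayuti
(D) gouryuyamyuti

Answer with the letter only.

Attach polarity negative am- → amyuti.
Attach number plural yuy- → yuyamyuti.
Attach tense remote past ur- → uryuyamyuti.
Attach person 3rd person go- → gouryuyamyuti.
Apply epenthesis: gouryuyamyuti → gourayuyamayuti.
Nasal assimilation: no change.
So the correct form is gourayuyamayuti, option (B).
(A) gogiyuyamayuti is wrong: it uses past instead of remote past for tense.
(D) gouryuyamyuti is wrong: it fails to apply the sound rule(s).
(C) uragoyuyamayuti is wrong: it has the affixes in the wrong order.

B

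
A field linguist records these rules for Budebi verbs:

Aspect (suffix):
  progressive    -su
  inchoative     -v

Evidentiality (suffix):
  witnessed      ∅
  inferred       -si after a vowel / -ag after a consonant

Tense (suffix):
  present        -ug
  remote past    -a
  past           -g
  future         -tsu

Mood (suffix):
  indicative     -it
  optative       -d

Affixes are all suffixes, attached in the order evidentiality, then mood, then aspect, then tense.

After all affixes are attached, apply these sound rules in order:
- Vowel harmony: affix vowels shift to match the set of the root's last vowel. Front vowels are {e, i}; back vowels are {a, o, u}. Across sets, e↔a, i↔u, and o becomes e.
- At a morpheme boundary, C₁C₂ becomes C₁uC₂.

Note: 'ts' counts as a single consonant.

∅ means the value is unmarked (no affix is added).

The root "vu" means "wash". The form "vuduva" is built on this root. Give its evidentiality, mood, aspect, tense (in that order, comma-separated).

Segment: vu-d-v-a.
evidentiality: ∅ → witnessed.
mood: -d → optative.
aspect: -v → inchoative.
tense: -a → remote past.

witnessed, optative, inchoative, remote past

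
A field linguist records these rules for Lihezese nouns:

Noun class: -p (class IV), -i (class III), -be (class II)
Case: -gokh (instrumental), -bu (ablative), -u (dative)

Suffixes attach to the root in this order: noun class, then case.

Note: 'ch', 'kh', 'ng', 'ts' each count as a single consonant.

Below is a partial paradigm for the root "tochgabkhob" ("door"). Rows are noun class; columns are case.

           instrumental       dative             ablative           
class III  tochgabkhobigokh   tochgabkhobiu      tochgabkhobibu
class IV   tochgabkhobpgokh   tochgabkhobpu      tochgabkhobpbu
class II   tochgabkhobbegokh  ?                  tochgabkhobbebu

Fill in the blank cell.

Attach noun class class II -be → tochgabkhobbe.
Attach case dative -u → tochgabkhobbeu.

tochgabkhobbeu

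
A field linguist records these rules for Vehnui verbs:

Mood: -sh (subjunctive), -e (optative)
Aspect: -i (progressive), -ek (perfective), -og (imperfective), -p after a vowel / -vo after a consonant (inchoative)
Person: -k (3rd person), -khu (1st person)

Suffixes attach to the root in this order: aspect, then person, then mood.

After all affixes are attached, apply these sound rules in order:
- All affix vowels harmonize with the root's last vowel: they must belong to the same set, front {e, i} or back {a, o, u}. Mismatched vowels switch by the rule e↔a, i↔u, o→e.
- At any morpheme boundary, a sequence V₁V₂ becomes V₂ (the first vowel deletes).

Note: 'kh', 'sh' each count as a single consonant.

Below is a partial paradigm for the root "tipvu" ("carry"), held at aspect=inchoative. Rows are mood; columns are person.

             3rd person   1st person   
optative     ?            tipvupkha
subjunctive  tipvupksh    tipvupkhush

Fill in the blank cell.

tipvupka

Attach aspect inchoative -p (after vowel 'u') → tipvup.
Attach person 3rd person -k → tipvupk.
Attach mood optative -e → tipvupke.
Apply vowel harmony: tipvupke → tipvupka.
Vowel deletion: no change.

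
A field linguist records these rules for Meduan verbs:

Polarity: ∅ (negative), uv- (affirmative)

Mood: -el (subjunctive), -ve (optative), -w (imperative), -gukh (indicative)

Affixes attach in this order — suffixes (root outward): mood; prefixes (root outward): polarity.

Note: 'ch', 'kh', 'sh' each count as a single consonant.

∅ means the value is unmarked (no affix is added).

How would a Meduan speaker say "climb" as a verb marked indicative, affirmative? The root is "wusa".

Attach mood indicative -gukh → wusagukh.
Attach polarity affirmative uv- → uvwusagukh.

uvwusagukh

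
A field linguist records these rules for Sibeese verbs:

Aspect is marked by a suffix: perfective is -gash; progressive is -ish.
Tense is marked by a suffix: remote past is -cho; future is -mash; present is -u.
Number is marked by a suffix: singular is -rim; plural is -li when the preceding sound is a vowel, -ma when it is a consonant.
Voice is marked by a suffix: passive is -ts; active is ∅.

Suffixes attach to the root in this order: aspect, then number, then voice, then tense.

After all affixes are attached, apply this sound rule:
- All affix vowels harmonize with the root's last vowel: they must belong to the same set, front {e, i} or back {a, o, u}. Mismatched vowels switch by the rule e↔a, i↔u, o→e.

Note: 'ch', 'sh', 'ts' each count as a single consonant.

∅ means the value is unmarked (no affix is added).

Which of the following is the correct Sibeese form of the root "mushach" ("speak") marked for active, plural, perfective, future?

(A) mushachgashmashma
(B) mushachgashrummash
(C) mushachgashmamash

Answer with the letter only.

C

Attach aspect perfective -gash → mushachgash.
Attach number plural -ma (after consonant 'sh') → mushachgashma.
voice = active: zero marking, form stays mushachgashma.
Attach tense future -mash → mushachgashmamash.
Vowel harmony: no change.
So the correct form is mushachgashmamash, option (C).
(B) mushachgashrummash is wrong: it uses singular instead of plural for number.
(A) mushachgashmashma is wrong: it has the affixes in the wrong order.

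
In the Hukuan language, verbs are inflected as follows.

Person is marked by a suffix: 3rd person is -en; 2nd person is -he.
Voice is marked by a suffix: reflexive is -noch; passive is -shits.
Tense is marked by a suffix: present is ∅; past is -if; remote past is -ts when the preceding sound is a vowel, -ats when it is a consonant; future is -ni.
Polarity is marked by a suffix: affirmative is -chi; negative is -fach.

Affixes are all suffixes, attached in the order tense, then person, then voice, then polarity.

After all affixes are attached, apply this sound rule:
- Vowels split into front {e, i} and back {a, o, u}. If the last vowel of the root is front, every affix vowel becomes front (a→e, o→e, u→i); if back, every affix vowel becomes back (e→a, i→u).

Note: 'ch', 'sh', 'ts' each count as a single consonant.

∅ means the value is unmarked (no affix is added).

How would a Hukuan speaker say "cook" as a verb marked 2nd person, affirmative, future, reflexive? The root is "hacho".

Attach tense future -ni → hachoni.
Attach person 2nd person -he → hachonihe.
Attach voice reflexive -noch → hachonihenoch.
Attach polarity affirmative -chi → hachonihenochchi.
Apply vowel harmony: hachonihenochchi → hachonuhanochchu.

hachonuhanochchu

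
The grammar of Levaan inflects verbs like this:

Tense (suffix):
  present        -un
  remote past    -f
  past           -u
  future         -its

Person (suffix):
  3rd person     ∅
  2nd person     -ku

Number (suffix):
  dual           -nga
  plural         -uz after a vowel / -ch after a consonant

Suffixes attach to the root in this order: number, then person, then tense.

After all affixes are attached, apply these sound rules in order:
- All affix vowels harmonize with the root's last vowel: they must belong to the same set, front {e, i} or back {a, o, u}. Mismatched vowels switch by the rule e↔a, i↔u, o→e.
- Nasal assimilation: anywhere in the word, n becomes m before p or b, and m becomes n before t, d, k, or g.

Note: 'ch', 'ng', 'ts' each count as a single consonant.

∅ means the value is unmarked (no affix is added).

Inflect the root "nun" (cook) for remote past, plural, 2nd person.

Attach number plural -ch (after consonant 'n') → nunch.
Attach person 2nd person -ku → nunchku.
Attach tense remote past -f → nunchkuf.
Vowel harmony: no change.
Nasal assimilation: no change.

nunchkuf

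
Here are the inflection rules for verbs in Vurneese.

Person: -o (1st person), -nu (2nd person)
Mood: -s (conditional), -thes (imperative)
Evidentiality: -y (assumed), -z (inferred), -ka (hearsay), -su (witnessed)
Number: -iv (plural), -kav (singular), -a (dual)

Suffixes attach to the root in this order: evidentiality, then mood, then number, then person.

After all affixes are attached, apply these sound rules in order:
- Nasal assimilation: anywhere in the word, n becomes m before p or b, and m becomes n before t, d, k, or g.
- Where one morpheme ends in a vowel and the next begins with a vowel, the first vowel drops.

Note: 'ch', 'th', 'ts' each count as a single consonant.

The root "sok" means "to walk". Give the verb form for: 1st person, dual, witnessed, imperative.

soksutheso

Attach evidentiality witnessed -su → soksu.
Attach mood imperative -thes → soksuthes.
Attach number dual -a → soksuthesa.
Attach person 1st person -o → soksuthesao.
Nasal assimilation: no change.
Apply vowel deletion: soksuthesao → soksutheso.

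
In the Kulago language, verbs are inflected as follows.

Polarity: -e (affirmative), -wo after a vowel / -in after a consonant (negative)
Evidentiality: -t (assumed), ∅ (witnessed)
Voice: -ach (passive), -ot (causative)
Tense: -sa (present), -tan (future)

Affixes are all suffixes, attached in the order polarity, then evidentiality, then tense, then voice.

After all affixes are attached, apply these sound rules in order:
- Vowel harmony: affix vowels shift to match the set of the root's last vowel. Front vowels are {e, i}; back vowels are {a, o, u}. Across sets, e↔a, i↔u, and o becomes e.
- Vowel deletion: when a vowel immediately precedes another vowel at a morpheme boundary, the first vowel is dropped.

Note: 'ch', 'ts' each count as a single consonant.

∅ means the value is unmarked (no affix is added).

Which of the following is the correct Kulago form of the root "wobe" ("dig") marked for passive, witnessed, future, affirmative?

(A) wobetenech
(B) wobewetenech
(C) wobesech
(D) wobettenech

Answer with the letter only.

A

Attach polarity affirmative -e → wobee.
evidentiality = witnessed: zero marking, form stays wobee.
Attach tense future -tan → wobeetan.
Attach voice passive -ach → wobeetanach.
Apply vowel harmony: wobeetanach → wobeetenech.
Apply vowel deletion: wobeetenech → wobetenech.
So the correct form is wobetenech, option (A).
(B) wobewetenech is wrong: it uses negative instead of affirmative for polarity.
(C) wobesech is wrong: it uses present instead of future for tense.
(D) wobettenech is wrong: it uses assumed instead of witnessed for evidentiality.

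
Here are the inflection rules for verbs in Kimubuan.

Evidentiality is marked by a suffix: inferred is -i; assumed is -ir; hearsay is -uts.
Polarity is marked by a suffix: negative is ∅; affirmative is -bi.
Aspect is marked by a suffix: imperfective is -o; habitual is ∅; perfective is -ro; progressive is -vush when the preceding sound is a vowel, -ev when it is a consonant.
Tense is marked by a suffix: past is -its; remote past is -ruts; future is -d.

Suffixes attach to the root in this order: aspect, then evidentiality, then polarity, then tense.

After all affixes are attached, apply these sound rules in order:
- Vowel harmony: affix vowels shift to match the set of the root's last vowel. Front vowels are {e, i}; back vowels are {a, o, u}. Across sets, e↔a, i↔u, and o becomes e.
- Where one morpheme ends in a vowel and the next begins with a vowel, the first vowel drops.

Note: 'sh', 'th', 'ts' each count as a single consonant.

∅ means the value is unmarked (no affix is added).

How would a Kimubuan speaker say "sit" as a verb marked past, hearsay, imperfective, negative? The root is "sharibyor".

Attach aspect imperfective -o → sharibyoro.
Attach evidentiality hearsay -uts → sharibyorouts.
polarity = negative: zero marking, form stays sharibyorouts.
Attach tense past -its → sharibyoroutsits.
Apply vowel harmony: sharibyoroutsits → sharibyoroutsuts.
Apply vowel deletion: sharibyoroutsuts → sharibyorutsuts.

sharibyorutsuts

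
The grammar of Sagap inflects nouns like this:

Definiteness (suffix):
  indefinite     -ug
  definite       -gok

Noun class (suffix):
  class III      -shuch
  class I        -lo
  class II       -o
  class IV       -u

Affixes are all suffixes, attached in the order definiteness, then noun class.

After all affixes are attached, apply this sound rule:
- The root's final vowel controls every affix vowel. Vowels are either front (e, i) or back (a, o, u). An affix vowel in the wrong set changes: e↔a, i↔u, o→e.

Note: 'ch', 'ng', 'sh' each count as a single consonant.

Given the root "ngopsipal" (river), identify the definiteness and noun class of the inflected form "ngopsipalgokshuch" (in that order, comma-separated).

Segment: ngopsipal-gok-shuch.
definiteness: -gok → definite.
noun class: -shuch → class III.

definite, class III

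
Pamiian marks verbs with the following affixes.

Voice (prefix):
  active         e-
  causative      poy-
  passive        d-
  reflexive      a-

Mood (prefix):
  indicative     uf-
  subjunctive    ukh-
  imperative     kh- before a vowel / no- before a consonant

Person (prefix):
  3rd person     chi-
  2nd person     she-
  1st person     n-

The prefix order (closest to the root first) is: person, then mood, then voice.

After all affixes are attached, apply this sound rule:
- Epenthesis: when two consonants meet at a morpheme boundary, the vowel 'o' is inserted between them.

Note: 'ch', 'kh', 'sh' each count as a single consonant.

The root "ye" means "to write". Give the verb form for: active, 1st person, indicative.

Attach person 1st person n- → nye.
Attach mood indicative uf- → ufnye.
Attach voice active e- → eufnye.
Apply epenthesis: eufnye → eufonoye.

eufonoye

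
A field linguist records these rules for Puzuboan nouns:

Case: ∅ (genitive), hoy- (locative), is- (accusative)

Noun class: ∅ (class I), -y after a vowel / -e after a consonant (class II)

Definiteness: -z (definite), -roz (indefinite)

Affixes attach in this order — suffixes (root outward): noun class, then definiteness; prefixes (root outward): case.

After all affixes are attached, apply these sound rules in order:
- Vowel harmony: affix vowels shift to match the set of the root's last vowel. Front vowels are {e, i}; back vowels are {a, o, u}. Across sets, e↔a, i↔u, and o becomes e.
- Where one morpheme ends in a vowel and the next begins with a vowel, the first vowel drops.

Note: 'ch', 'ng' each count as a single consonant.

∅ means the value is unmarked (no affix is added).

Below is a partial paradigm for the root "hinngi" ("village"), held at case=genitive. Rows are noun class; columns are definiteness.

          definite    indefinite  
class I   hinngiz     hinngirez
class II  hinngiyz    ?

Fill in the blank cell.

Attach noun class class II -y (after vowel 'i') → hinngiy.
case = genitive: zero marking, form stays hinngiy.
Attach definiteness indefinite -roz → hinngiyroz.
Apply vowel harmony: hinngiyroz → hinngiyrez.
Vowel deletion: no change.

hinngiyrez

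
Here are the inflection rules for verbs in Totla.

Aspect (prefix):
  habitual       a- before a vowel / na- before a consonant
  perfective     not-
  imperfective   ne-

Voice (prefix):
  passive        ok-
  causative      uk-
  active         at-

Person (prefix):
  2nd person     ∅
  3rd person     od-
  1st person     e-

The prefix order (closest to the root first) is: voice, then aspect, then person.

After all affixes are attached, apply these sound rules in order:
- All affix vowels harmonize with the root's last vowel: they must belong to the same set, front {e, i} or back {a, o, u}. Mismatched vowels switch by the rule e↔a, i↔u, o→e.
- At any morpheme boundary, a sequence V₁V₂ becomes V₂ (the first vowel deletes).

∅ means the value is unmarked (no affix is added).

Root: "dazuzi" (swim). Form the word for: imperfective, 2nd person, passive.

nekdazuzi

Attach voice passive ok- → okdazuzi.
Attach aspect imperfective ne- → neokdazuzi.
person = 2nd person: zero marking, form stays neokdazuzi.
Apply vowel harmony: neokdazuzi → neekdazuzi.
Apply vowel deletion: neekdazuzi → nekdazuzi.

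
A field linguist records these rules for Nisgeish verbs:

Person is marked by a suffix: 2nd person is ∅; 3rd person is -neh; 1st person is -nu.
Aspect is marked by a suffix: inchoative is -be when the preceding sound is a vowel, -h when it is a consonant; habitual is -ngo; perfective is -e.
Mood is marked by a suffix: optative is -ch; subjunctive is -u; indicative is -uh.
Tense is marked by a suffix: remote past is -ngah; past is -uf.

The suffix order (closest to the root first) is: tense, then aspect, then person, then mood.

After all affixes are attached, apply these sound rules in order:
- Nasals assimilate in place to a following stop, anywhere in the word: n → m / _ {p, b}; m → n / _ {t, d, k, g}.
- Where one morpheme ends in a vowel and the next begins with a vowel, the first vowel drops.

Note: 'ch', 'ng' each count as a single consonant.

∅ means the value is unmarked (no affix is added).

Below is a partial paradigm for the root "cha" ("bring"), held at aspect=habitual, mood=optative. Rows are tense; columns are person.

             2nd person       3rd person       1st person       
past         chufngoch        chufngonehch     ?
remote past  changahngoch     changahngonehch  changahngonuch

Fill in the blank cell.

chufngonuch

Attach tense past -uf → chauf.
Attach aspect habitual -ngo → chaufngo.
Attach person 1st person -nu → chaufngonu.
Attach mood optative -ch → chaufngonuch.
Nasal assimilation: no change.
Apply vowel deletion: chaufngonuch → chufngonuch.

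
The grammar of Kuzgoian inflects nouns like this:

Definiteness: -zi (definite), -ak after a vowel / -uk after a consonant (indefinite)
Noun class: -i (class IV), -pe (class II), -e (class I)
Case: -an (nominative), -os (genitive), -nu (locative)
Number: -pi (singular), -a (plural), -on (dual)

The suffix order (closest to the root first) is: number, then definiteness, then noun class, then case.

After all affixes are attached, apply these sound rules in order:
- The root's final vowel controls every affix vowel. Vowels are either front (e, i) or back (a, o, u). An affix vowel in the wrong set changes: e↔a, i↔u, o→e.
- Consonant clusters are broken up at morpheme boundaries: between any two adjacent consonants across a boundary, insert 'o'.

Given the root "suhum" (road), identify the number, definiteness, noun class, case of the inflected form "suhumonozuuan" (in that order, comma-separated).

dual, definite, class IV, nominative

Segment: suhum-on-zi-i-an.
number: -on → dual.
definiteness: -zi → definite.
noun class: -i → class IV.
case: -an → nominative.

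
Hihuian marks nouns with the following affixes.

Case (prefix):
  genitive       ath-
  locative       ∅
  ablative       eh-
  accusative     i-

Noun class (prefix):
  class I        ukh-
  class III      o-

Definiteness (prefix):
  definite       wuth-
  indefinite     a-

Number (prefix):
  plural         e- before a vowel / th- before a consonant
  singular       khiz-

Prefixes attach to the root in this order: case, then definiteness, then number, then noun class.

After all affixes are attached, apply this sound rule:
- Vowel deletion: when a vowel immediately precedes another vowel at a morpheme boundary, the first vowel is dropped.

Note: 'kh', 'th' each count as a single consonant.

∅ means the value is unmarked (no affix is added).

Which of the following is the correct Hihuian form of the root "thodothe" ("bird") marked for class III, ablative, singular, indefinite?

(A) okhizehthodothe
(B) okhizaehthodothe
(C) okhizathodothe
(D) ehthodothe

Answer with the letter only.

A

Attach case ablative eh- → ehthodothe.
Attach definiteness indefinite a- → aehthodothe.
Attach number singular khiz- → khizaehthodothe.
Attach noun class class III o- → okhizaehthodothe.
Apply vowel deletion: okhizaehthodothe → okhizehthodothe.
So the correct form is okhizehthodothe, option (A).
(D) ehthodothe is wrong: it uses plural instead of singular for number.
(C) okhizathodothe is wrong: it uses locative instead of ablative for case.
(B) okhizaehthodothe is wrong: it fails to apply the sound rule(s).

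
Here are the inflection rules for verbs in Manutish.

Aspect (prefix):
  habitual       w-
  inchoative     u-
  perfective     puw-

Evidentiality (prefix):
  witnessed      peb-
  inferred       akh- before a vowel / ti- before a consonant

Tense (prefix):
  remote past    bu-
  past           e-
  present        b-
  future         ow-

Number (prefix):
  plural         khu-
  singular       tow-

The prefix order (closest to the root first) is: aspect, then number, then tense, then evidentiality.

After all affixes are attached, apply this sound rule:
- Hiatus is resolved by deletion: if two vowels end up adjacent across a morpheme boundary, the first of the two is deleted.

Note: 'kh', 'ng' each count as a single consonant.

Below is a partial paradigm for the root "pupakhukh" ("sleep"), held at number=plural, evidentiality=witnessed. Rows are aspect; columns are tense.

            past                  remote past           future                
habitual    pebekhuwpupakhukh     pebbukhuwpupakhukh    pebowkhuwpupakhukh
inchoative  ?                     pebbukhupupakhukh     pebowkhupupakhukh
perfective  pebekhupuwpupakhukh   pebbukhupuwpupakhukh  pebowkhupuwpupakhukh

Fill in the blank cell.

pebekhupupakhukh

Attach aspect inchoative u- → upupakhukh.
Attach number plural khu- → khuupupakhukh.
Attach tense past e- → ekhuupupakhukh.
Attach evidentiality witnessed peb- → pebekhuupupakhukh.
Apply vowel deletion: pebekhuupupakhukh → pebekhupupakhukh.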